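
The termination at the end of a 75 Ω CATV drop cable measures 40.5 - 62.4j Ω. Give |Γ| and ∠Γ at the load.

Γ ≈ 0.543 ∠ -90.6°

Γ = (Z_L − Z_0)/(Z_L + Z_0) = (-34.5 − j62.4)/(115.5 − j62.4)
|Γ| = 71.3/131 = 0.543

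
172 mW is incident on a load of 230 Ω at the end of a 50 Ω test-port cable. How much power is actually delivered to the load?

P_delivered ≈ 101 mW

Γ = (230 − 50)/(230 + 50) = 0.643
|Γ|² = 0.413
P_refl = |Γ|²·P_inc = 71.1 mW, P_del = (1 − |Γ|²)·P_inc = 101 mW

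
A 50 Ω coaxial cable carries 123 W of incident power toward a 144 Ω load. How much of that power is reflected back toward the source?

P_reflected ≈ 28.9 W

Γ = (144 − 50)/(144 + 50) = 0.485
|Γ|² = 0.235
P_refl = |Γ|²·P_inc = 28.9 W, P_del = (1 − |Γ|²)·P_inc = 94.1 W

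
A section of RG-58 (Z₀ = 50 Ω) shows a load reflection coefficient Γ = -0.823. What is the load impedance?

Z_L ≈ 4.85 Ω

Z_L = Z_0·(1 + Γ)/(1 − Γ) = 50·(0.177)/(1.82)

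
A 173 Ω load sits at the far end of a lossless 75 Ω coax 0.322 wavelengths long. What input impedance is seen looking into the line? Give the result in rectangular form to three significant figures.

Z_in ≈ 38.5 + j28.3 Ω

βl = 2π × 0.322 = 116°
tan(βl) = tan(116°) = -2.06
Z_in = Z_0·(Z_L + jZ_0·tanβl)/(Z_0 + jZ_L·tanβl)
     = 75·(173 − j154)/(75 − j356)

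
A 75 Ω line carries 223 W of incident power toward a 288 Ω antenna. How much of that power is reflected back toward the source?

P_reflected ≈ 76.8 W

Γ = (288 − 75)/(288 + 75) = 0.587
|Γ|² = 0.344
P_refl = |Γ|²·P_inc = 76.8 W, P_del = (1 − |Γ|²)·P_inc = 146 W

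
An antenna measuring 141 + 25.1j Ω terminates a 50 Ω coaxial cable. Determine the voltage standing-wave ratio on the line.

Γ = (Z_L − Z_0)/(Z_L + Z_0) = (91 + j25.1)/(191 + j25.1)
|Γ| = 94.4/193 = 0.49
VSWR = (1 + |Γ|)/(1 − |Γ|) = 1.49/0.51

VSWR ≈ 2.92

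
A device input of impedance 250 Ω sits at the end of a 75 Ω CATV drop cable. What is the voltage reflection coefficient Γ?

Γ = (Z_L − Z_0)/(Z_L + Z_0) = (250 − 75)/(250 + 75) = 175/325

Γ = 0.538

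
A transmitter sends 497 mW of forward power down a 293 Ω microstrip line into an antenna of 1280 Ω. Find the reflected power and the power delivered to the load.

P_reflected ≈ 196 mW; P_delivered ≈ 301 mW

Γ = (1280 − 293)/(1280 + 293) = 0.627
|Γ|² = 0.394
P_refl = |Γ|²·P_inc = 196 mW, P_del = (1 − |Γ|²)·P_inc = 301 mW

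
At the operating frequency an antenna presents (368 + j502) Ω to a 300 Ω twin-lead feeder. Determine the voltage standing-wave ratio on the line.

VSWR ≈ 4.08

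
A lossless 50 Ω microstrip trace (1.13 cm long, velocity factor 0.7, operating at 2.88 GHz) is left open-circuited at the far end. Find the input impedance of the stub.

λ = v/f = 0.7·c / 2.88 GHz = 0.0729 m
βl = 2π·l/λ = 2π × 0.155 = 55.8°
tan(βl) = 1.47
For an open-circuited stub, Z_in = −jZ_0·cot(βl) = −jZ_0/tan(βl)

Z_in ≈ −j34 Ω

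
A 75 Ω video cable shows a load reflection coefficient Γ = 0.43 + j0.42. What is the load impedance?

Z_L ≈ 95.6 + j126 Ω

Z_L = Z_0·(1 + Γ)/(1 − Γ) = 75·(1.43 + j0.42)/(0.57 − j0.42)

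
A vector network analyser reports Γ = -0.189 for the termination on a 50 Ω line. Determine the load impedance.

Z_L = Z_0·(1 + Γ)/(1 − Γ) = 50·(0.811)/(1.19)

Z_L ≈ 34.1 Ω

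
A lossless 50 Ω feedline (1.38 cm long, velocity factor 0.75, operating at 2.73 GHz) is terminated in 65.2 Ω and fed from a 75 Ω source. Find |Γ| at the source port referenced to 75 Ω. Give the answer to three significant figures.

λ = v/f = 0.75·c / 2.73 GHz = 0.0824 m
βl = 2π·l/λ = 2π × 0.167 = 60.3°
tan(βl) = 1.75
Z_in = Z_0·(Z_L + jZ_0·tanβl)/(Z_0 + jZ_L·tanβl) = 42.7 − j9.87 Ω
Γ_s = (Z_in − Z_s)/(Z_in + Z_s) = (-32.3 − j9.87)/(118 − j9.87), |Γ_s| = 0.286

|Γ| ≈ 0.286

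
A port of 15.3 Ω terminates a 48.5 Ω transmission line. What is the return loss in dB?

RL ≈ 5.67 dB

Γ = (15.3 − 48.5)/(15.3 + 48.5) = -0.52
RL = −20·log₁₀|Γ| = −20·log₁₀(0.52)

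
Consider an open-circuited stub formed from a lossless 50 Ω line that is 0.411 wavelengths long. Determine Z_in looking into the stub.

Z_in ≈ +j79.9 Ω

βl = 2π × 0.411 = 148°
tan(βl) = -0.626
For an open-circuited stub, Z_in = −jZ_0·cot(βl) = −jZ_0/tan(βl)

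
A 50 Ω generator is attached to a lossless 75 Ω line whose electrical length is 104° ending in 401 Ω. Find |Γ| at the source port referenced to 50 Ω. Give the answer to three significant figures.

tan(βl) = -4.01
Z_in = Z_0·(Z_L + jZ_0·tanβl)/(Z_0 + jZ_L·tanβl) = 14.9 + j18 Ω
Γ_s = (Z_in − Z_s)/(Z_in + Z_s) = (-35.1 + j18)/(64.9 + j18), |Γ_s| = 0.586

|Γ| ≈ 0.586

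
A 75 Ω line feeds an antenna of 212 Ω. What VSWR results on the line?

VSWR ≈ 2.83

Γ = (212 − 75)/(212 + 75) = 0.477
VSWR = (1 + 0.477)/(1 − 0.477)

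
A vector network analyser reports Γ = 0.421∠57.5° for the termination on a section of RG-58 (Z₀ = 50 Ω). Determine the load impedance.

Z_L = Z_0·(1 + Γ)/(1 − Γ) = 50·(1.23 + j0.355)/(0.774 − j0.355)

Z_L ≈ 56.8 + j49 Ω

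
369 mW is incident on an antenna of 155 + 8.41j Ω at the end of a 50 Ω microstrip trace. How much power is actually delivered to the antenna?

P_delivered ≈ 272 mW

|Γ| = |(105 + j8.41)/(205 + j8.41)| = 0.513
|Γ|² = 0.264
P_refl = |Γ|²·P_inc = 97.3 mW, P_del = (1 − |Γ|²)·P_inc = 272 mW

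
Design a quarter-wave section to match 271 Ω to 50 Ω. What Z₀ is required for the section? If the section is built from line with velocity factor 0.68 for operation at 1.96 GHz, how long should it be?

Z_qwt ≈ 116 Ω; length ≈ 2.6 cm

Z_qwt = √(Z_0·R_L) = √(50 × 271) = √13550
λ = 0.68·c/f = 0.104 m, so l = λ/4 = 0.026 m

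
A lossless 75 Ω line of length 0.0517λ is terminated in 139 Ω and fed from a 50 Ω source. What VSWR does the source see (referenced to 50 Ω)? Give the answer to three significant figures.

VSWR ≈ 2.65

βl = 2π × 0.0517 = 18.6°
tan(βl) = 0.337
Z_in = Z_0·(Z_L + jZ_0·tanβl)/(Z_0 + jZ_L·tanβl) = 111 − j44.3 Ω
Γ_s = (Z_in − Z_s)/(Z_in + Z_s) = (61.4 − j44.3)/(161 − j44.3), |Γ_s| = 0.452
VSWR = (1 + |Γ_s|)/(1 − |Γ_s|)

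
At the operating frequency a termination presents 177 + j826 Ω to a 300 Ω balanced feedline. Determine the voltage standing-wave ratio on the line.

Γ = (Z_L − Z_0)/(Z_L + Z_0) = (-123 + j826)/(477 + j826)
|Γ| = 835/954 = 0.876
VSWR = (1 + |Γ|)/(1 − |Γ|) = 1.88/0.124

VSWR ≈ 15.1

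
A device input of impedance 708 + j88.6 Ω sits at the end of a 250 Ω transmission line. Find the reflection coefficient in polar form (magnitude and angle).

Γ ≈ 0.485 ∠ 5.66°

Γ = (Z_L − Z_0)/(Z_L + Z_0) = (458 + j88.6)/(958 + j88.6)
|Γ| = 466/962 = 0.485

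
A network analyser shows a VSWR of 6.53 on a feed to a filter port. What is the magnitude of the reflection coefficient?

|Γ| ≈ 0.734

|Γ| = (S − 1)/(S + 1) = (6.53 − 1)/(6.53 + 1) = 5.53/7.53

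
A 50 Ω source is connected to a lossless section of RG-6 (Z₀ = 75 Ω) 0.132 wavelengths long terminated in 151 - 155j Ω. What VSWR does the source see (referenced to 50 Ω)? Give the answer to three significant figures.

βl = 2π × 0.132 = 47.5°
tan(βl) = 1.09
Z_in = Z_0·(Z_L + jZ_0·tanβl)/(Z_0 + jZ_L·tanβl) = 21.4 − j36.9 Ω
Γ_s = (Z_in − Z_s)/(Z_in + Z_s) = (-28.6 − j36.9)/(71.4 − j36.9), |Γ_s| = 0.58
VSWR = (1 + |Γ_s|)/(1 − |Γ_s|)

VSWR ≈ 3.77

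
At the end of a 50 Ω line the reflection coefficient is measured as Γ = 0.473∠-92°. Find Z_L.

Z_L = Z_0·(1 + Γ)/(1 − Γ) = 50·(0.983 − j0.473)/(1.02 + j0.473)

Z_L ≈ 30.9 − j37.6 Ω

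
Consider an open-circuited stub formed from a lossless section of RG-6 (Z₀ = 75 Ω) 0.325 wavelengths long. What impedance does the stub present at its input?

βl = 2π × 0.325 = 117°
tan(βl) = -1.96
For an open-circuited stub, Z_in = −jZ_0·cot(βl) = −jZ_0/tan(βl)

Z_in ≈ +j38.2 Ω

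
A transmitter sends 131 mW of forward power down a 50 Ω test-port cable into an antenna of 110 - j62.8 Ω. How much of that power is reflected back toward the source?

|Γ| = |(60 − j62.8)/(160 − j62.8)| = 0.505
|Γ|² = 0.255
P_refl = |Γ|²·P_inc = 33.5 mW, P_del = (1 − |Γ|²)·P_inc = 97.5 mW

P_reflected ≈ 33.5 mW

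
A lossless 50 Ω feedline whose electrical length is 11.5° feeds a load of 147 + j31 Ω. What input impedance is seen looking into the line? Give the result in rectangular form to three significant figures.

tan(βl) = tan(11.5°) = 0.203
Z_in = Z_0·(Z_L + jZ_0·tanβl)/(Z_0 + jZ_L·tanβl)
     = 50·(147 + j41.2)/(43.7 + j29.9)

Z_in ≈ 137 − j46.3 Ω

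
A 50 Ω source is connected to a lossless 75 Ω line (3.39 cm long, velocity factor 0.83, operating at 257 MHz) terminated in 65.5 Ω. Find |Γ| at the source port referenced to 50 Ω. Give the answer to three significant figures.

λ = v/f = 0.83·c / 257 MHz = 0.969 m
βl = 2π·l/λ = 2π × 0.035 = 12.6°
tan(βl) = 0.223
Z_in = Z_0·(Z_L + jZ_0·tanβl)/(Z_0 + jZ_L·tanβl) = 66.2 + j3.83 Ω
Γ_s = (Z_in − Z_s)/(Z_in + Z_s) = (16.2 + j3.83)/(116 + j3.83), |Γ_s| = 0.144

|Γ| ≈ 0.144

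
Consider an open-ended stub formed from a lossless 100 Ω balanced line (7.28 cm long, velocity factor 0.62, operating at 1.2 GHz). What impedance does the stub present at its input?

λ = v/f = 0.62·c / 1.2 GHz = 0.155 m
βl = 2π·l/λ = 2π × 0.47 = 169°
tan(βl) = -0.193
For an open-ended stub, Z_in = −jZ_0·cot(βl) = −jZ_0/tan(βl)

Z_in ≈ +j519 Ω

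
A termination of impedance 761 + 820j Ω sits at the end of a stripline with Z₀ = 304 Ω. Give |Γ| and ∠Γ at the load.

Γ = (Z_L − Z_0)/(Z_L + Z_0) = (457 + j820)/(1065 + j820)
|Γ| = 939/1340 = 0.698

Γ ≈ 0.698 ∠ 23.3°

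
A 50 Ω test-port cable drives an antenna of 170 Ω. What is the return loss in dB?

Γ = (170 − 50)/(170 + 50) = 0.545
RL = −20·log₁₀|Γ| = −20·log₁₀(0.545)

RL ≈ 5.26 dB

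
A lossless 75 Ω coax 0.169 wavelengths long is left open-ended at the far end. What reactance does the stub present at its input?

βl = 2π × 0.169 = 60.8°
tan(βl) = 1.79
For an open-ended stub, Z_in = −jZ_0·cot(βl) = −jZ_0/tan(βl)

X_in ≈ -41.8 Ω (capacitive)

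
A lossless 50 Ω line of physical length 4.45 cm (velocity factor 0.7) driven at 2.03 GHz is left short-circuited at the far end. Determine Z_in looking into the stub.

Z_in ≈ −j23.5 Ω

λ = v/f = 0.7·c / 2.03 GHz = 0.103 m
βl = 2π·l/λ = 2π × 0.43 = 155°
tan(βl) = -0.469
For a short-circuited stub, Z_in = jZ_0·tan(βl)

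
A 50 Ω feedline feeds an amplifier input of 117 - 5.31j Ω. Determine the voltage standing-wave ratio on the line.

VSWR ≈ 2.35

Γ = (Z_L − Z_0)/(Z_L + Z_0) = (67 − j5.31)/(167 − j5.31)
|Γ| = 67.2/167 = 0.402
VSWR = (1 + |Γ|)/(1 − |Γ|) = 1.4/0.598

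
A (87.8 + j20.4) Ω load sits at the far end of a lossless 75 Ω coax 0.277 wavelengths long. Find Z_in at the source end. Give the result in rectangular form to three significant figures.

βl = 2π × 0.277 = 99.7°
tan(βl) = tan(99.7°) = -5.84
Z_in = Z_0·(Z_L + jZ_0·tanβl)/(Z_0 + jZ_L·tanβl)
     = 75·(87.8 − j417)/(194 − j513)

Z_in ≈ 57.7 − j8.99 Ω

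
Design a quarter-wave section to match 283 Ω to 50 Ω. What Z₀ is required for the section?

Z_qwt = √(Z_0·R_L) = √(50 × 283) = √14150

Z_qwt ≈ 119 Ω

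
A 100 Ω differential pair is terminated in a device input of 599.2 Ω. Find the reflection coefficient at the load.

Γ = (Z_L − Z_0)/(Z_L + Z_0) = (599.2 − 100)/(599.2 + 100) = 499.2/699.2

Γ = 0.714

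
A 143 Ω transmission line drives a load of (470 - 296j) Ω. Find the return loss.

Γ = (327 − j296)/(613 − j296), |Γ| = 0.648
RL = −20·log₁₀|Γ| = −20·log₁₀(0.648)

RL ≈ 3.77 dB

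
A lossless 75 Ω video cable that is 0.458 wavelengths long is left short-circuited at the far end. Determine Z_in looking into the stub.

βl = 2π × 0.458 = 165°
tan(βl) = -0.27
For a short-circuited stub, Z_in = jZ_0·tan(βl)

Z_in ≈ −j20.3 Ω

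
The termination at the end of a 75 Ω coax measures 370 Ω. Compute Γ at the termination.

Γ = 0.663

Γ = (Z_L − Z_0)/(Z_L + Z_0) = (370 − 75)/(370 + 75) = 295/445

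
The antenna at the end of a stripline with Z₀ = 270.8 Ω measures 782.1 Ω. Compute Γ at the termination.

Γ = (Z_L − Z_0)/(Z_L + Z_0) = (782.1 − 270.8)/(782.1 + 270.8) = 511.3/1053

Γ = 0.486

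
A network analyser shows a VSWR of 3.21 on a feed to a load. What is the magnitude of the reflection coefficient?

|Γ| = (S − 1)/(S + 1) = (3.21 − 1)/(3.21 + 1) = 2.21/4.21

|Γ| ≈ 0.525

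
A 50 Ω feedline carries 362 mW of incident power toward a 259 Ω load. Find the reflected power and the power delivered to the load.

Γ = (259 − 50)/(259 + 50) = 0.676
|Γ|² = 0.457
P_refl = |Γ|²·P_inc = 166 mW, P_del = (1 − |Γ|²)·P_inc = 196 mW

P_reflected ≈ 166 mW; P_delivered ≈ 196 mW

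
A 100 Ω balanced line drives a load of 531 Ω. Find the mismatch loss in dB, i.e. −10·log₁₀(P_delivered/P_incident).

mismatch loss ≈ 2.73 dB

Γ = (531 − 100)/(531 + 100) = 0.683
|Γ|² = 0.467, so P_del/P_inc = 1 − |Γ|² = 0.533
ML = −10·log₁₀(1 − |Γ|²)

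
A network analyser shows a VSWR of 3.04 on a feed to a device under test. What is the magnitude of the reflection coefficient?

|Γ| ≈ 0.505

|Γ| = (S − 1)/(S + 1) = (3.04 − 1)/(3.04 + 1) = 2.04/4.04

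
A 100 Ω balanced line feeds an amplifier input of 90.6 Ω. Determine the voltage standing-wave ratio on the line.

VSWR ≈ 1.1

For a purely resistive load, VSWR = R_L/Z_0 or Z_0/R_L (whichever > 1) = 100/90.6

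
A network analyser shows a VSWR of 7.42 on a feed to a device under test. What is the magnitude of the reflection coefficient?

|Γ| ≈ 0.762

|Γ| = (S − 1)/(S + 1) = (7.42 − 1)/(7.42 + 1) = 6.42/8.42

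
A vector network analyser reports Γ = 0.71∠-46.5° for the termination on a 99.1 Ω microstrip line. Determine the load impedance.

Z_L = Z_0·(1 + Γ)/(1 − Γ) = 99.1·(1.49 − j0.515)/(0.511 + j0.515)

Z_L ≈ 93.3 − j194 Ω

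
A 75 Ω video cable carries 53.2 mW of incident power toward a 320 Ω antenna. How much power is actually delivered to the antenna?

Γ = (320 − 75)/(320 + 75) = 0.62
|Γ|² = 0.385
P_refl = |Γ|²·P_inc = 20.5 mW, P_del = (1 − |Γ|²)·P_inc = 32.7 mW

P_delivered ≈ 32.7 mW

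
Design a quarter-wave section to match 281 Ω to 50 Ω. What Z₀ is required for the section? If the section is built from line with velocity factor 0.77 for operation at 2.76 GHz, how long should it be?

Z_qwt ≈ 119 Ω; length ≈ 2.09 cm

Z_qwt = √(Z_0·R_L) = √(50 × 281) = √14050
λ = 0.77·c/f = 0.0837 m, so l = λ/4 = 0.0209 m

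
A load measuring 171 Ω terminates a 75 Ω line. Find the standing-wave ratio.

VSWR ≈ 2.28

Γ = (171 − 75)/(171 + 75) = 0.39
VSWR = (1 + 0.39)/(1 − 0.39)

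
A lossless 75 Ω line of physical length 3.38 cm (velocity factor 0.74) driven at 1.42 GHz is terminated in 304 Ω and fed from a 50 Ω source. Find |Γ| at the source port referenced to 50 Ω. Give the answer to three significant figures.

λ = v/f = 0.74·c / 1.42 GHz = 0.156 m
βl = 2π·l/λ = 2π × 0.216 = 77.8°
tan(βl) = 4.64
Z_in = Z_0·(Z_L + jZ_0·tanβl)/(Z_0 + jZ_L·tanβl) = 19.3 − j15.1 Ω
Γ_s = (Z_in − Z_s)/(Z_in + Z_s) = (-30.7 − j15.1)/(69.3 − j15.1), |Γ_s| = 0.482

|Γ| ≈ 0.482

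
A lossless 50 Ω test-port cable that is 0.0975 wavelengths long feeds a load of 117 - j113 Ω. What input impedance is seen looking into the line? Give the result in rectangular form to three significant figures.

Z_in ≈ 18.6 − j41.9 Ω

βl = 2π × 0.0975 = 35.1°
tan(βl) = tan(35.1°) = 0.703
Z_in = Z_0·(Z_L + jZ_0·tanβl)/(Z_0 + jZ_L·tanβl)
     = 50·(117 − j77.9)/(129 + j82.2)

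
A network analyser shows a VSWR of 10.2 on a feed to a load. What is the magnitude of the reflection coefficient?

|Γ| ≈ 0.821

|Γ| = (S − 1)/(S + 1) = (10.2 − 1)/(10.2 + 1) = 9.2/11.2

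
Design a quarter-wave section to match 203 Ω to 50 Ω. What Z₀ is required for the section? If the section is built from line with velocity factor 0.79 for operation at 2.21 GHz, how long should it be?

Z_qwt = √(Z_0·R_L) = √(50 × 203) = √10150
λ = 0.79·c/f = 0.107 m, so l = λ/4 = 0.0268 m

Z_qwt ≈ 101 Ω; length ≈ 2.68 cm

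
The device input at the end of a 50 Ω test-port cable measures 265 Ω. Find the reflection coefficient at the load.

Γ = (Z_L − Z_0)/(Z_L + Z_0) = (265 − 50)/(265 + 50) = 215/315

Γ = 0.683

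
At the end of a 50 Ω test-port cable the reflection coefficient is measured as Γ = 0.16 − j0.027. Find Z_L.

Z_L ≈ 68.9 − j3.82 Ω

Z_L = Z_0·(1 + Γ)/(1 − Γ) = 50·(1.16 − j0.027)/(0.84 + j0.027)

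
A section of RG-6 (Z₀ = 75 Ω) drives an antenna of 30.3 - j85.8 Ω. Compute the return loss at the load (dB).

Γ = (-44.7 − j85.8)/(105.3 − j85.8), |Γ| = 0.712
RL = −20·log₁₀|Γ| = −20·log₁₀(0.712)

RL ≈ 2.95 dB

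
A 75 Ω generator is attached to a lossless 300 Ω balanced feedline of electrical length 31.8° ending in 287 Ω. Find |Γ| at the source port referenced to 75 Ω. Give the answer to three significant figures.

tan(βl) = 0.62
Z_in = Z_0·(Z_L + jZ_0·tanβl)/(Z_0 + jZ_L·tanβl) = 294 + j11.7 Ω
Γ_s = (Z_in − Z_s)/(Z_in + Z_s) = (219 + j11.7)/(369 + j11.7), |Γ_s| = 0.594

|Γ| ≈ 0.594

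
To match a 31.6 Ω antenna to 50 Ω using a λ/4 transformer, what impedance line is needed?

Z_qwt = √(Z_0·R_L) = √(50 × 31.6) = √1580

Z_qwt ≈ 39.7 Ω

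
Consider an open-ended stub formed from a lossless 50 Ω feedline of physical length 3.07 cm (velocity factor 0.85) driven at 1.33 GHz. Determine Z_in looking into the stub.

λ = v/f = 0.85·c / 1.33 GHz = 0.192 m
βl = 2π·l/λ = 2π × 0.16 = 57.6°
tan(βl) = 1.58
For an open-ended stub, Z_in = −jZ_0·cot(βl) = −jZ_0/tan(βl)

Z_in ≈ −j31.7 Ω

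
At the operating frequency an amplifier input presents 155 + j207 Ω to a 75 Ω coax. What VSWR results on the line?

Γ = (Z_L − Z_0)/(Z_L + Z_0) = (80 + j207)/(230 + j207)
|Γ| = 222/309 = 0.717
VSWR = (1 + |Γ|)/(1 − |Γ|) = 1.72/0.283

VSWR ≈ 6.07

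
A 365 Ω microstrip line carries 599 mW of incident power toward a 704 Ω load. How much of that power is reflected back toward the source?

P_reflected ≈ 60.2 mW

Γ = (704 − 365)/(704 + 365) = 0.317
|Γ|² = 0.101
P_refl = |Γ|²·P_inc = 60.2 mW, P_del = (1 − |Γ|²)·P_inc = 539 mW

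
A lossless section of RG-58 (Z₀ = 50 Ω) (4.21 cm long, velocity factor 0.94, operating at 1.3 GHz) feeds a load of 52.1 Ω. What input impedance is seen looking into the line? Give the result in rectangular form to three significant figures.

Z_in ≈ 48.4 − j1.29 Ω

λ = v/f = 0.94·c / 1.3 GHz = 0.217 m
βl = 2π·l/λ = 2π × 0.194 = 69.9°
tan(βl) = tan(69.9°) = 2.73
Z_in = Z_0·(Z_L + jZ_0·tanβl)/(Z_0 + jZ_L·tanβl)
     = 50·(52.1 + j136)/(50 + j142)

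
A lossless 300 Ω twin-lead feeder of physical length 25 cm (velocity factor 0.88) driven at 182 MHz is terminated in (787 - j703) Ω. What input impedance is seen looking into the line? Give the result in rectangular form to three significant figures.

λ = v/f = 0.88·c / 182 MHz = 1.45 m
βl = 2π·l/λ = 2π × 0.172 = 62°
tan(βl) = tan(62°) = 1.88
Z_in = Z_0·(Z_L + jZ_0·tanβl)/(Z_0 + jZ_L·tanβl)
     = 300·(787 − j138)/(1620 + j1480)

Z_in ≈ 66.6 − j86.2 Ω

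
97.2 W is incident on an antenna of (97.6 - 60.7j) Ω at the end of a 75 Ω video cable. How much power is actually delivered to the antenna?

P_delivered ≈ 85 W

|Γ| = |(22.6 − j60.7)/(172.6 − j60.7)| = 0.354
|Γ|² = 0.125
P_refl = |Γ|²·P_inc = 12.2 W, P_del = (1 − |Γ|²)·P_inc = 85 W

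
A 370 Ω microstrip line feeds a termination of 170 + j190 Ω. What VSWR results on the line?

Γ = (Z_L − Z_0)/(Z_L + Z_0) = (-200 + j190)/(540 + j190)
|Γ| = 276/572 = 0.482
VSWR = (1 + |Γ|)/(1 − |Γ|) = 1.48/0.518

VSWR ≈ 2.86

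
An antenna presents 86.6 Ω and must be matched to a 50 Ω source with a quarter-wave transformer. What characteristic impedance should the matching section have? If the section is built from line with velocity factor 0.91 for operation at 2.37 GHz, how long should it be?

Z_qwt = √(Z_0·R_L) = √(50 × 86.6) = √4330
λ = 0.91·c/f = 0.115 m, so l = λ/4 = 0.0288 m

Z_qwt ≈ 65.8 Ω; length ≈ 2.88 cm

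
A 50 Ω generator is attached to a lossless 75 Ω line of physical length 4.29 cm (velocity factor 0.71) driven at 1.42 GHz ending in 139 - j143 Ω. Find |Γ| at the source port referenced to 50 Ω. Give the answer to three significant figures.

λ = v/f = 0.71·c / 1.42 GHz = 0.15 m
βl = 2π·l/λ = 2π × 0.286 = 103°
tan(βl) = -4.35
Z_in = Z_0·(Z_L + jZ_0·tanβl)/(Z_0 + jZ_L·tanβl) = 23.4 + j38.5 Ω
Γ_s = (Z_in − Z_s)/(Z_in + Z_s) = (-26.6 + j38.5)/(73.4 + j38.5), |Γ_s| = 0.564

|Γ| ≈ 0.564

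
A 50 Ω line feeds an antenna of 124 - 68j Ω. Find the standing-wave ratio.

VSWR ≈ 3.33

Γ = (Z_L − Z_0)/(Z_L + Z_0) = (74 − j68)/(174 − j68)
|Γ| = 100/187 = 0.538
VSWR = (1 + |Γ|)/(1 − |Γ|) = 1.54/0.462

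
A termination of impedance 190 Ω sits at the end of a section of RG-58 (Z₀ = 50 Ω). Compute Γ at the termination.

Γ = 0.583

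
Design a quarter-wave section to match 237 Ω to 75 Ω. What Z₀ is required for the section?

Z_qwt ≈ 133 Ω

Z_qwt = √(Z_0·R_L) = √(75 × 237) = √17780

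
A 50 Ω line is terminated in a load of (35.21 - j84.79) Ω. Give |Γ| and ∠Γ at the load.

Γ ≈ 0.716 ∠ -55°

Γ = (Z_L − Z_0)/(Z_L + Z_0) = (-14.79 − j84.79)/(85.21 − j84.79)
|Γ| = 86.1/120 = 0.716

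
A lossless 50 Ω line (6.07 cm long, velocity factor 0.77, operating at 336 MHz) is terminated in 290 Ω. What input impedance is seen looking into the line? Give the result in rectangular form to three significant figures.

Z_in ≈ 28.8 − j72.7 Ω

λ = v/f = 0.77·c / 336 MHz = 0.688 m
βl = 2π·l/λ = 2π × 0.0883 = 31.8°
tan(βl) = tan(31.8°) = 0.62
Z_in = Z_0·(Z_L + jZ_0·tanβl)/(Z_0 + jZ_L·tanβl)
     = 50·(290 + j31)/(50 + j180)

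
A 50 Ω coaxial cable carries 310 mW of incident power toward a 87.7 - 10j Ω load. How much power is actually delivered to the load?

|Γ| = |(37.7 − j10)/(137.7 − j10)| = 0.283
|Γ|² = 0.0798
P_refl = |Γ|²·P_inc = 24.7 mW, P_del = (1 − |Γ|²)·P_inc = 285 mW

P_delivered ≈ 285 mW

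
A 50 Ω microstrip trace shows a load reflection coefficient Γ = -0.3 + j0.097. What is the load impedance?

Z_L = Z_0·(1 + Γ)/(1 − Γ) = 50·(0.7 + j0.097)/(1.3 − j0.097)

Z_L ≈ 26.5 + j5.71 Ω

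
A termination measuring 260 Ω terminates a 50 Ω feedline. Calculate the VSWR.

VSWR ≈ 5.2

For a purely resistive load, VSWR = R_L/Z_0 or Z_0/R_L (whichever > 1) = 260/50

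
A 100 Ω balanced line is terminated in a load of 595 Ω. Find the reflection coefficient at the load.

Γ = 0.712

Γ = (Z_L − Z_0)/(Z_L + Z_0) = (595 − 100)/(595 + 100) = 495/695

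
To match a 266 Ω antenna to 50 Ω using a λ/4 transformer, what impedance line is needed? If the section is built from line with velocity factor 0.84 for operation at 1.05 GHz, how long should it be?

Z_qwt ≈ 115 Ω; length ≈ 6 cm

Z_qwt = √(Z_0·R_L) = √(50 × 266) = √13300
λ = 0.84·c/f = 0.24 m, so l = λ/4 = 0.06 m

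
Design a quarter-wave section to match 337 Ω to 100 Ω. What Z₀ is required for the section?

Z_qwt = √(Z_0·R_L) = √(100 × 337) = √33700

Z_qwt ≈ 184 Ω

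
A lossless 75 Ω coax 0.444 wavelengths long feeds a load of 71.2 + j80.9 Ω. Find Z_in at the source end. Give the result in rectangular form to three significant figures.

Z_in ≈ 39 + j48 Ω

βl = 2π × 0.444 = 160°
tan(βl) = tan(160°) = -0.367
Z_in = Z_0·(Z_L + jZ_0·tanβl)/(Z_0 + jZ_L·tanβl)
     = 75·(71.2 + j53.4)/(105 − j26.1)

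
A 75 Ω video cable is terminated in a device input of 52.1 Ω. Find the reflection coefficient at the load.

Γ = (Z_L − Z_0)/(Z_L + Z_0) = (52.1 − 75)/(52.1 + 75) = -22.9/127.1

Γ = -0.18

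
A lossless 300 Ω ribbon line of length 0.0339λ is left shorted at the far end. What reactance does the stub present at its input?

βl = 2π × 0.0339 = 12.2°
tan(βl) = 0.216
For a shorted stub, Z_in = jZ_0·tan(βl)

X_in ≈ 64.9 Ω (inductive)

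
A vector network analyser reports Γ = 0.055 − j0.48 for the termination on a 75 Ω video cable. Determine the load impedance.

Z_L ≈ 51.2 − j64.1 Ω

Z_L = Z_0·(1 + Γ)/(1 − Γ) = 75·(1.05 − j0.48)/(0.945 + j0.48)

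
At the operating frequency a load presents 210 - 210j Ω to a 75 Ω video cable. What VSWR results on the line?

VSWR ≈ 5.78

Γ = (Z_L − Z_0)/(Z_L + Z_0) = (135 − j210)/(285 − j210)
|Γ| = 250/354 = 0.705
VSWR = (1 + |Γ|)/(1 − |Γ|) = 1.71/0.295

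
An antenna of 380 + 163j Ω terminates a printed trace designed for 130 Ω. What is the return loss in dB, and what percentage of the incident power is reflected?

Γ = (250 + j163)/(510 + j163), |Γ| = 0.557
RL = −20·log₁₀(0.557) = 5.08 dB
P_refl/P_inc = |Γ|² = 0.311

RL ≈ 5.08 dB; 31.1% of incident power reflected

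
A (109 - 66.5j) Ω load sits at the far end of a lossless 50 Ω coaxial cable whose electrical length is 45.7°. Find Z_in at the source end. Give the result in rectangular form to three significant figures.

tan(βl) = tan(45.7°) = 1.02
Z_in = Z_0·(Z_L + jZ_0·tanβl)/(Z_0 + jZ_L·tanβl)
     = 50·(109 − j15.3)/(118 + j112)

Z_in ≈ 21.1 − j26.4 Ω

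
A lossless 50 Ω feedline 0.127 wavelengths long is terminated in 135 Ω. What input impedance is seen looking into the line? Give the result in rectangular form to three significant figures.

βl = 2π × 0.127 = 45.7°
tan(βl) = tan(45.7°) = 1.03
Z_in = Z_0·(Z_L + jZ_0·tanβl)/(Z_0 + jZ_L·tanβl)
     = 50·(135 + j51.3)/(50 + j138)

Z_in ≈ 32 − j37.2 Ω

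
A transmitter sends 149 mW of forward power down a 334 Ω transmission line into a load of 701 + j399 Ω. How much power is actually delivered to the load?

P_delivered ≈ 113 mW

|Γ| = |(367 + j399)/(1035 + j399)| = 0.489
|Γ|² = 0.239
P_refl = |Γ|²·P_inc = 35.6 mW, P_del = (1 − |Γ|²)·P_inc = 113 mW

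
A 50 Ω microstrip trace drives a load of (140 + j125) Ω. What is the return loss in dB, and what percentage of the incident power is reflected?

RL ≈ 3.38 dB; 45.9% of incident power reflected

Γ = (90 + j125)/(190 + j125), |Γ| = 0.677
RL = −20·log₁₀(0.677) = 3.38 dB
P_refl/P_inc = |Γ|² = 0.459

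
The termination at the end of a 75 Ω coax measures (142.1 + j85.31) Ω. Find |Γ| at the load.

Γ = (Z_L − Z_0)/(Z_L + Z_0) = (67.1 + j85.31)/(217.1 + j85.31)
|Γ| = 109/233

|Γ| ≈ 0.465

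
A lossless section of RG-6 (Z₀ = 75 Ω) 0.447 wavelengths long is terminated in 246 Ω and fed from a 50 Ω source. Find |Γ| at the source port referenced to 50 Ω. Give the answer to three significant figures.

βl = 2π × 0.447 = 161°
tan(βl) = -0.346
Z_in = Z_0·(Z_L + jZ_0·tanβl)/(Z_0 + jZ_L·tanβl) = 120 + j111 Ω
Γ_s = (Z_in − Z_s)/(Z_in + Z_s) = (70.4 + j111)/(170 + j111), |Γ_s| = 0.646

|Γ| ≈ 0.646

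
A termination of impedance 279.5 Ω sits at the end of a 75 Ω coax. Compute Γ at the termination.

Γ = 0.577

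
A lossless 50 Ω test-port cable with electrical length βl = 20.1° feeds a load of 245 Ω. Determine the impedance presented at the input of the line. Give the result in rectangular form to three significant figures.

Z_in ≈ 65.9 − j99.9 Ω

tan(βl) = tan(20.1°) = 0.366
Z_in = Z_0·(Z_L + jZ_0·tanβl)/(Z_0 + jZ_L·tanβl)
     = 50·(245 + j18.3)/(50 + j89.7)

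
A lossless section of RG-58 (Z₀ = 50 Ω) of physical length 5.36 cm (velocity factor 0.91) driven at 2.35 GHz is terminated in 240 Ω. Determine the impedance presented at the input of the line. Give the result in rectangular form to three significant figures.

λ = v/f = 0.91·c / 2.35 GHz = 0.116 m
βl = 2π·l/λ = 2π × 0.461 = 166°
tan(βl) = tan(166°) = -0.247
Z_in = Z_0·(Z_L + jZ_0·tanβl)/(Z_0 + jZ_L·tanβl)
     = 50·(240 − j12.4)/(50 − j59.4)

Z_in ≈ 106 + j113 Ω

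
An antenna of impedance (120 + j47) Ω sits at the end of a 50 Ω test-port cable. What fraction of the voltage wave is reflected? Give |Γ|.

Γ = (Z_L − Z_0)/(Z_L + Z_0) = (70 + j47)/(170 + j47)
|Γ| = 84.3/176

|Γ| ≈ 0.478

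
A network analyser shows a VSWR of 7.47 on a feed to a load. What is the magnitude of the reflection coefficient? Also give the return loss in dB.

|Γ| ≈ 0.764; return loss ≈ 2.34 dB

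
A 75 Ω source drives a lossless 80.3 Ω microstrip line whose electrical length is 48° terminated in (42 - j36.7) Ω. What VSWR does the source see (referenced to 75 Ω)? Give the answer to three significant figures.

VSWR ≈ 2.29

tan(βl) = 1.11
Z_in = Z_0·(Z_L + jZ_0·tanβl)/(Z_0 + jZ_L·tanβl) = 35.9 + j21 Ω
Γ_s = (Z_in − Z_s)/(Z_in + Z_s) = (-39.1 + j21)/(111 + j21), |Γ_s| = 0.393
VSWR = (1 + |Γ_s|)/(1 − |Γ_s|)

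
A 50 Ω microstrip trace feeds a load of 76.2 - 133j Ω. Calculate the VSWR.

Γ = (Z_L − Z_0)/(Z_L + Z_0) = (26.2 − j133)/(126.2 − j133)
|Γ| = 136/183 = 0.739
VSWR = (1 + |Γ|)/(1 − |Γ|) = 1.74/0.261

VSWR ≈ 6.67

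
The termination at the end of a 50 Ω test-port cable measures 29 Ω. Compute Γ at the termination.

Γ = (Z_L − Z_0)/(Z_L + Z_0) = (29 − 50)/(29 + 50) = -21/79

Γ = -0.266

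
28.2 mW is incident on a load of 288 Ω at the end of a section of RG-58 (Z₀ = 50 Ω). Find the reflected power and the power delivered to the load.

P_reflected ≈ 14 mW; P_delivered ≈ 14.2 mW

Γ = (288 − 50)/(288 + 50) = 0.704
|Γ|² = 0.496
P_refl = |Γ|²·P_inc = 14 mW, P_del = (1 − |Γ|²)·P_inc = 14.2 mW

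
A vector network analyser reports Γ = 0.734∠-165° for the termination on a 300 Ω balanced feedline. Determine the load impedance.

Z_L = Z_0·(1 + Γ)/(1 − Γ) = 300·(0.291 − j0.19)/(1.71 + j0.19)

Z_L ≈ 46.8 − j38.6 Ω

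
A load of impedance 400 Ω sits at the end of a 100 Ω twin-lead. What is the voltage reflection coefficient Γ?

Γ = 0.6

Γ = (Z_L − Z_0)/(Z_L + Z_0) = (400 − 100)/(400 + 100) = 300/500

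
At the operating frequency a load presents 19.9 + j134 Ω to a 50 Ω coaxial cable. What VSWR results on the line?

VSWR ≈ 20.9

Γ = (Z_L − Z_0)/(Z_L + Z_0) = (-30.1 + j134)/(69.9 + j134)
|Γ| = 137/151 = 0.909
VSWR = (1 + |Γ|)/(1 − |Γ|) = 1.91/0.0913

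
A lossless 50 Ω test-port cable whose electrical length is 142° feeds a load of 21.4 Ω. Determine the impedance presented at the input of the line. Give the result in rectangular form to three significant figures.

Z_in ≈ 31 − j28.7 Ω

tan(βl) = tan(142°) = -0.781
Z_in = Z_0·(Z_L + jZ_0·tanβl)/(Z_0 + jZ_L·tanβl)
     = 50·(21.4 − j39.1)/(50 − j16.7)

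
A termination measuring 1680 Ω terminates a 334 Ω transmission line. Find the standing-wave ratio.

Γ = (1680 − 334)/(1680 + 334) = 0.668
VSWR = (1 + 0.668)/(1 − 0.668)

VSWR ≈ 5.03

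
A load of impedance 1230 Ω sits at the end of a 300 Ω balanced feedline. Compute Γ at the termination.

Γ = (Z_L − Z_0)/(Z_L + Z_0) = (1230 − 300)/(1230 + 300) = 930/1530

Γ = 0.608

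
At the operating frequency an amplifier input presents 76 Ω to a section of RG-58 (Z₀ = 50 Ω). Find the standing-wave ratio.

Γ = (76 − 50)/(76 + 50) = 0.206
VSWR = (1 + 0.206)/(1 − 0.206)

VSWR ≈ 1.52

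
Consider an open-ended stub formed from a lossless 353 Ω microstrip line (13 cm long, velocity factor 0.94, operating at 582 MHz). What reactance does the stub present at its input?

X_in ≈ 40.8 Ω (inductive)

λ = v/f = 0.94·c / 582 MHz = 0.485 m
βl = 2π·l/λ = 2π × 0.268 = 96.6°
tan(βl) = -8.66
For an open-ended stub, Z_in = −jZ_0·cot(βl) = −jZ_0/tan(βl)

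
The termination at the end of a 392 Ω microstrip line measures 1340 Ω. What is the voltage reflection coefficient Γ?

Γ = 0.547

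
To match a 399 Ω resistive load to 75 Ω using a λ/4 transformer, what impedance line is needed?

Z_qwt ≈ 173 Ω

Z_qwt = √(Z_0·R_L) = √(75 × 399) = √29920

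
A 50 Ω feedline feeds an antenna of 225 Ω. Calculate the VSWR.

Γ = (225 − 50)/(225 + 50) = 0.636
VSWR = (1 + 0.636)/(1 − 0.636)

VSWR ≈ 4.5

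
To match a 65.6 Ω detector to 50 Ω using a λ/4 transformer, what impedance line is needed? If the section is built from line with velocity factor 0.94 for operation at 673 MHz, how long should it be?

Z_qwt ≈ 57.3 Ω; length ≈ 10.5 cm

Z_qwt = √(Z_0·R_L) = √(50 × 65.6) = √3280
λ = 0.94·c/f = 0.419 m, so l = λ/4 = 0.105 m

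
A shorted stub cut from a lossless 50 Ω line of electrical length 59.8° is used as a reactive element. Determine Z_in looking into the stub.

tan(βl) = 1.72
For a shorted stub, Z_in = jZ_0·tan(βl)

Z_in ≈ +j85.9 Ω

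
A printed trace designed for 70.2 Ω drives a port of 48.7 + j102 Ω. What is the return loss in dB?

Γ = (-21.5 + j102)/(118.9 + j102), |Γ| = 0.665
RL = −20·log₁₀|Γ| = −20·log₁₀(0.665)

RL ≈ 3.54 dB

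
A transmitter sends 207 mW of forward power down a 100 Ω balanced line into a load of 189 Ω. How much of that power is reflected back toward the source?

Γ = (189 − 100)/(189 + 100) = 0.308
|Γ|² = 0.0948
P_refl = |Γ|²·P_inc = 19.6 mW, P_del = (1 − |Γ|²)·P_inc = 187 mW

P_reflected ≈ 19.6 mW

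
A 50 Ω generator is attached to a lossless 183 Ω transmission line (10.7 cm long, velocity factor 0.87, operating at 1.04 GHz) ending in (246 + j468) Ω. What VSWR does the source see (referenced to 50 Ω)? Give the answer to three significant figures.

VSWR ≈ 14

λ = v/f = 0.87·c / 1.04 GHz = 0.251 m
βl = 2π·l/λ = 2π × 0.426 = 153°
tan(βl) = -0.499
Z_in = Z_0·(Z_L + jZ_0·tanβl)/(Z_0 + jZ_L·tanβl) = 54.6 + j182 Ω
Γ_s = (Z_in − Z_s)/(Z_in + Z_s) = (4.58 + j182)/(105 + j182), |Γ_s| = 0.867
VSWR = (1 + |Γ_s|)/(1 − |Γ_s|)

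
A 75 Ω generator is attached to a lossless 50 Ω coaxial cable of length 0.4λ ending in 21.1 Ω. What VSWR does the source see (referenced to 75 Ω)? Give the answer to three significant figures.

βl = 2π × 0.4 = 144°
tan(βl) = -0.727
Z_in = Z_0·(Z_L + jZ_0·tanβl)/(Z_0 + jZ_L·tanβl) = 29.5 − j27.3 Ω
Γ_s = (Z_in − Z_s)/(Z_in + Z_s) = (-45.5 − j27.3)/(104 − j27.3), |Γ_s| = 0.492
VSWR = (1 + |Γ_s|)/(1 − |Γ_s|)

VSWR ≈ 2.93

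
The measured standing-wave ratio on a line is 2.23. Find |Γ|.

|Γ| ≈ 0.381

|Γ| = (S − 1)/(S + 1) = (2.23 − 1)/(2.23 + 1) = 1.23/3.23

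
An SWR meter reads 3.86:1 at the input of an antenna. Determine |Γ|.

|Γ| ≈ 0.588

|Γ| = (S − 1)/(S + 1) = (3.86 − 1)/(3.86 + 1) = 2.86/4.86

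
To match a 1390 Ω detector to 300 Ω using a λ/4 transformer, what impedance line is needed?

Z_qwt ≈ 646 Ω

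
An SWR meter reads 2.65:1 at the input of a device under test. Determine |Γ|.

|Γ| ≈ 0.452

|Γ| = (S − 1)/(S + 1) = (2.65 − 1)/(2.65 + 1) = 1.65/3.65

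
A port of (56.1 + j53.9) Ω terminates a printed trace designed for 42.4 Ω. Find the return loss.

Γ = (13.7 + j53.9)/(98.5 + j53.9), |Γ| = 0.495
RL = −20·log₁₀|Γ| = −20·log₁₀(0.495)

RL ≈ 6.1 dB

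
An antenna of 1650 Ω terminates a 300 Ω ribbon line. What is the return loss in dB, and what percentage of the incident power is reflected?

Γ = (1650 − 300)/(1650 + 300) = 0.692
RL = −20·log₁₀(0.692) = 3.19 dB
P_refl/P_inc = |Γ|² = 0.479

RL ≈ 3.19 dB; 47.9% of incident power reflected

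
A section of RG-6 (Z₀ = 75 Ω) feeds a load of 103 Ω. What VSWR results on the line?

For a purely resistive load, VSWR = R_L/Z_0 or Z_0/R_L (whichever > 1) = 103/75

VSWR ≈ 1.37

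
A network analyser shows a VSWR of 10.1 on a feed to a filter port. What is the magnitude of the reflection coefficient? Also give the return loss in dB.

|Γ| = (S − 1)/(S + 1) = (10.1 − 1)/(10.1 + 1) = 9.1/11.1
RL = −20·log₁₀|Γ| = −20·log₁₀(0.82)

|Γ| ≈ 0.82; return loss ≈ 1.73 dB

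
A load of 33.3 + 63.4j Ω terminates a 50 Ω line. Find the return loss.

RL ≈ 4.06 dB

Γ = (-16.7 + j63.4)/(83.3 + j63.4), |Γ| = 0.626
RL = −20·log₁₀|Γ| = −20·log₁₀(0.626)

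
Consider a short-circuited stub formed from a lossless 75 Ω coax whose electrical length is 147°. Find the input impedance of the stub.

tan(βl) = -0.649
For a short-circuited stub, Z_in = jZ_0·tan(βl)

Z_in ≈ −j48.7 Ω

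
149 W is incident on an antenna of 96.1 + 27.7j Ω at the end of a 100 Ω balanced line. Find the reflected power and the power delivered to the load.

|Γ| = |(-3.9 + j27.7)/(196.1 + j27.7)| = 0.141
|Γ|² = 0.02
P_refl = |Γ|²·P_inc = 2.97 W, P_del = (1 − |Γ|²)·P_inc = 146 W

P_reflected ≈ 2.97 W; P_delivered ≈ 146 W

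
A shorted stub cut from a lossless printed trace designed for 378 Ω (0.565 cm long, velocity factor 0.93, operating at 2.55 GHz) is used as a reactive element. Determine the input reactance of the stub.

X_in ≈ 127 Ω (inductive)

λ = v/f = 0.93·c / 2.55 GHz = 0.109 m
βl = 2π·l/λ = 2π × 0.0516 = 18.6°
tan(βl) = 0.336
For a shorted stub, Z_in = jZ_0·tan(βl)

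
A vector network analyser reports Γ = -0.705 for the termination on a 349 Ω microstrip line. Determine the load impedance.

Z_L = Z_0·(1 + Γ)/(1 − Γ) = 349·(0.295)/(1.71)

Z_L ≈ 60.4 Ω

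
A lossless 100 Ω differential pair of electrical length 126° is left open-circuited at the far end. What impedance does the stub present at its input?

Z_in ≈ +j72.7 Ω

tan(βl) = -1.38
For an open-circuited stub, Z_in = −jZ_0·cot(βl) = −jZ_0/tan(βl)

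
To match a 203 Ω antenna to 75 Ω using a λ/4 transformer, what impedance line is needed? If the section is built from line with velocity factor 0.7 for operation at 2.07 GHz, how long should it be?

Z_qwt ≈ 123 Ω; length ≈ 2.54 cm

Z_qwt = √(Z_0·R_L) = √(75 × 203) = √15220
λ = 0.7·c/f = 0.101 m, so l = λ/4 = 0.0254 m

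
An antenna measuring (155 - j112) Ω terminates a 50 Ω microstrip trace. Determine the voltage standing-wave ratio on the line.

VSWR ≈ 4.83

Γ = (Z_L − Z_0)/(Z_L + Z_0) = (105 − j112)/(205 − j112)
|Γ| = 154/234 = 0.657
VSWR = (1 + |Γ|)/(1 − |Γ|) = 1.66/0.343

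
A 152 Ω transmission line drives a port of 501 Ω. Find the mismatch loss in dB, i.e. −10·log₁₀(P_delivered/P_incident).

Γ = (501 − 152)/(501 + 152) = 0.534
|Γ|² = 0.286, so P_del/P_inc = 1 − |Γ|² = 0.714
ML = −10·log₁₀(1 − |Γ|²)

mismatch loss ≈ 1.46 dB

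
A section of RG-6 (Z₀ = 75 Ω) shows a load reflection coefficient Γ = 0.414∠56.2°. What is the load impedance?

Z_L ≈ 87.4 + j72.6 Ω

Z_L = Z_0·(1 + Γ)/(1 − Γ) = 75·(1.23 + j0.344)/(0.77 − j0.344)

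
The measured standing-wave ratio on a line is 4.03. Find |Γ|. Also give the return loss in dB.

|Γ| = (S − 1)/(S + 1) = (4.03 − 1)/(4.03 + 1) = 3.03/5.03
RL = −20·log₁₀|Γ| = −20·log₁₀(0.602)

|Γ| ≈ 0.602; return loss ≈ 4.4 dB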